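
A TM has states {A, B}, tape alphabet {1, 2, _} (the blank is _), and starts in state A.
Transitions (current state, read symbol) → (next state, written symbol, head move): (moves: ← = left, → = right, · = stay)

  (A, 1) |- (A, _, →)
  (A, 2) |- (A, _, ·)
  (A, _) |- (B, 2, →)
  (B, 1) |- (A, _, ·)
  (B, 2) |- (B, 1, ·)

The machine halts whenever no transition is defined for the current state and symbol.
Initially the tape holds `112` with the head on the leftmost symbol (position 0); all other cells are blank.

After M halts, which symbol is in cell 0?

A | [1]12_   read 1 → write _, move →, go to A
A | _[1]2_   read 1 → write _, move →, go to A
A | __[2]_   read 2 → write _, move ·, go to A
A | __[_]_   read _ → write 2, move →, go to B
B | __2[_]
Cell 0 holds _ when M halts.

_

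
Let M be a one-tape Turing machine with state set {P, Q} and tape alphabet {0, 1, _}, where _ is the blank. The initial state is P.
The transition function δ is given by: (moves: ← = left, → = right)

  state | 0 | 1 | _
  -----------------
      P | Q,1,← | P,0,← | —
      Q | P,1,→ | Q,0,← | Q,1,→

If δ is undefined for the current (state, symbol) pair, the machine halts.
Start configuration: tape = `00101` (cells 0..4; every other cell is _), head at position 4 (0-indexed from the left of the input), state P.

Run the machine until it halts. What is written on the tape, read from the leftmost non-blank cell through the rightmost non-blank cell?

000110

P | __0010[1]   read 1 → write 0, move ←, go to P
P | __001[0]0   read 0 → write 1, move ←, go to Q
Q | __00[1]10   read 1 → write 0, move ←, go to Q
Q | __0[0]010   read 0 → write 1, move →, go to P
P | __01[0]10   read 0 → write 1, move ←, go to Q
Q | __0[1]110   read 1 → write 0, move ←, go to Q
Q | __[0]0110   read 0 → write 1, move →, go to P
P | __1[0]110   read 0 → write 1, move ←, go to Q
Q | __[1]1110   read 1 → write 0, move ←, go to Q
Q | _[_]01110   read _ → write 1, move →, go to Q
Q | _1[0]1110   read 0 → write 1, move →, go to P
P | _11[1]110   read 1 → write 0, move ←, go to P
P | _1[1]0110   read 1 → write 0, move ←, go to P
P | _[1]00110   read 1 → write 0, move ←, go to P
P | [_]000110
The non-blank tape span at halt is 000110.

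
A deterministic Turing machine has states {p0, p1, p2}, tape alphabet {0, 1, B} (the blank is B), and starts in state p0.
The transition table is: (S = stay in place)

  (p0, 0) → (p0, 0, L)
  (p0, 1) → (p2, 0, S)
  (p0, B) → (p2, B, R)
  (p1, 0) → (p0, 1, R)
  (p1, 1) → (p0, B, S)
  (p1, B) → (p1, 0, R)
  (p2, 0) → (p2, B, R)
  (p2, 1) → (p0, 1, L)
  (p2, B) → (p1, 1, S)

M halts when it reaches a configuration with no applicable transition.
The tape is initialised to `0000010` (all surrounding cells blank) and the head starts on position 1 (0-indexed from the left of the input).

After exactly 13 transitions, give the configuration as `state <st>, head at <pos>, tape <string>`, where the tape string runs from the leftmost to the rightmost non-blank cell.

state=p0 head=1 tape=B0[0]00010   (p0,0)→(p0,0,L)
state=p0 head=0 tape=B[0]000010   (p0,0)→(p0,0,L)
state=p0 head=-1 tape=[B]0000010   (p0,B)→(p2,B,R)
state=p2 head=0 tape=B[0]000010   (p2,0)→(p2,B,R)
state=p2 head=1 tape=BB[0]00010   (p2,0)→(p2,B,R)
state=p2 head=2 tape=BBB[0]0010   (p2,0)→(p2,B,R)
state=p2 head=3 tape=BBBB[0]010   (p2,0)→(p2,B,R)
state=p2 head=4 tape=BBBBB[0]10   (p2,0)→(p2,B,R)
state=p2 head=5 tape=BBBBBB[1]0   (p2,1)→(p0,1,L)
state=p0 head=4 tape=BBBBB[B]10   (p0,B)→(p2,B,R)
state=p2 head=5 tape=BBBBBB[1]0   (p2,1)→(p0,1,L)
state=p0 head=4 tape=BBBBB[B]10   (p0,B)→(p2,B,R)
state=p2 head=5 tape=BBBBBB[1]0   (p2,1)→(p0,1,L)
state=p0 head=4 tape=BBBBB[B]10
After 13 steps: state p0, head at 4, tape 10.

state p0, head at 4, tape 10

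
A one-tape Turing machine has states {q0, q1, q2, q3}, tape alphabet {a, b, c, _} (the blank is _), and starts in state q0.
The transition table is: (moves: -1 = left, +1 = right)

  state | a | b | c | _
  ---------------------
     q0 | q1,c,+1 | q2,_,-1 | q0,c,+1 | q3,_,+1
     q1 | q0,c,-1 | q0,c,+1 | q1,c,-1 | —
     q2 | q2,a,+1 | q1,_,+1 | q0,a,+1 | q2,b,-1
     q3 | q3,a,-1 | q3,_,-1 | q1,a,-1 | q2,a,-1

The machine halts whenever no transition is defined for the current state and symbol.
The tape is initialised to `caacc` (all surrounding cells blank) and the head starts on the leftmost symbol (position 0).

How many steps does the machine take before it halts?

19

state=q0 head=0 tape=[c]aacc__   (q0,c)→(q0,c,+1)
state=q0 head=1 tape=c[a]acc__   (q0,a)→(q1,c,+1)
state=q1 head=2 tape=cc[a]cc__   (q1,a)→(q0,c,-1)
state=q0 head=1 tape=c[c]ccc__   (q0,c)→(q0,c,+1)
state=q0 head=2 tape=cc[c]cc__   (q0,c)→(q0,c,+1)
state=q0 head=3 tape=ccc[c]c__   (q0,c)→(q0,c,+1)
state=q0 head=4 tape=cccc[c]__   (q0,c)→(q0,c,+1)
state=q0 head=5 tape=ccccc[_]_   (q0,_)→(q3,_,+1)
state=q3 head=6 tape=ccccc_[_]   (q3,_)→(q2,a,-1)
state=q2 head=5 tape=ccccc[_]a   (q2,_)→(q2,b,-1)
state=q2 head=4 tape=cccc[c]ba   (q2,c)→(q0,a,+1)
state=q0 head=5 tape=cccca[b]a   (q0,b)→(q2,_,-1)
state=q2 head=4 tape=cccc[a]_a   (q2,a)→(q2,a,+1)
state=q2 head=5 tape=cccca[_]a   (q2,_)→(q2,b,-1)
state=q2 head=4 tape=cccc[a]ba   (q2,a)→(q2,a,+1)
state=q2 head=5 tape=cccca[b]a   (q2,b)→(q1,_,+1)
state=q1 head=6 tape=cccca_[a]   (q1,a)→(q0,c,-1)
state=q0 head=5 tape=cccca[_]c   (q0,_)→(q3,_,+1)
state=q3 head=6 tape=cccca_[c]   (q3,c)→(q1,a,-1)
state=q1 head=5 tape=cccca[_]a
M halts after 19 transitions.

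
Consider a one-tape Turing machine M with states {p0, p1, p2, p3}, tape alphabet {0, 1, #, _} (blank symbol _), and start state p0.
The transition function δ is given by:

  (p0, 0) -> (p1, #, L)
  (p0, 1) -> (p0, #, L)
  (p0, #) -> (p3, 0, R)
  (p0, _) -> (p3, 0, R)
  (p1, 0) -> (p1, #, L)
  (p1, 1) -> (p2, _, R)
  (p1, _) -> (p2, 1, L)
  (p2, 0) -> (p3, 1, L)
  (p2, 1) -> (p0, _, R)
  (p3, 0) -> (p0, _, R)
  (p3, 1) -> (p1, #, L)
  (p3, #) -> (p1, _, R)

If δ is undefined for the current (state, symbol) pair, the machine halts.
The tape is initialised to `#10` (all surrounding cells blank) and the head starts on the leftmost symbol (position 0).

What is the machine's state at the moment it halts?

state=p0 head=0 tape=__[#]10   (p0,#)→(p3,0,R)
state=p3 head=1 tape=__0[1]0   (p3,1)→(p1,#,L)
state=p1 head=0 tape=__[0]#0   (p1,0)→(p1,#,L)
state=p1 head=-1 tape=_[_]##0   (p1,_)→(p2,1,L)
state=p2 head=-2 tape=[_]1##0
No transition is defined for (p2, _); M halts in state p2.

p2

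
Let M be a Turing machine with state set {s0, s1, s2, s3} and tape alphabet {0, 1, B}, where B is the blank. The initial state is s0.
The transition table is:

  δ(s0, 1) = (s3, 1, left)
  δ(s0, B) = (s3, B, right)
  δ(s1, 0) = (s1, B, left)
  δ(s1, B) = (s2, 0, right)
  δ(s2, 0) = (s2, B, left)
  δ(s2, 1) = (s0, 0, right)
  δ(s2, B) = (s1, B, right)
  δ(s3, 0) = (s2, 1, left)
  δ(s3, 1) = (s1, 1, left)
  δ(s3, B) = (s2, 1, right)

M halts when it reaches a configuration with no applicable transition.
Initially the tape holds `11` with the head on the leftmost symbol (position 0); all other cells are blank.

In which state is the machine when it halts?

s1

state=s0 head=0 tape=BB[1]1   (s0,1)→(s3,1,left)
state=s3 head=-1 tape=B[B]11   (s3,B)→(s2,1,right)
state=s2 head=0 tape=B1[1]1   (s2,1)→(s0,0,right)
state=s0 head=1 tape=B10[1]   (s0,1)→(s3,1,left)
state=s3 head=0 tape=B1[0]1   (s3,0)→(s2,1,left)
state=s2 head=-1 tape=B[1]11   (s2,1)→(s0,0,right)
state=s0 head=0 tape=B0[1]1   (s0,1)→(s3,1,left)
state=s3 head=-1 tape=B[0]11   (s3,0)→(s2,1,left)
state=s2 head=-2 tape=[B]111   (s2,B)→(s1,B,right)
state=s1 head=-1 tape=B[1]11
No transition is defined for (s1, 1); M halts in state s1.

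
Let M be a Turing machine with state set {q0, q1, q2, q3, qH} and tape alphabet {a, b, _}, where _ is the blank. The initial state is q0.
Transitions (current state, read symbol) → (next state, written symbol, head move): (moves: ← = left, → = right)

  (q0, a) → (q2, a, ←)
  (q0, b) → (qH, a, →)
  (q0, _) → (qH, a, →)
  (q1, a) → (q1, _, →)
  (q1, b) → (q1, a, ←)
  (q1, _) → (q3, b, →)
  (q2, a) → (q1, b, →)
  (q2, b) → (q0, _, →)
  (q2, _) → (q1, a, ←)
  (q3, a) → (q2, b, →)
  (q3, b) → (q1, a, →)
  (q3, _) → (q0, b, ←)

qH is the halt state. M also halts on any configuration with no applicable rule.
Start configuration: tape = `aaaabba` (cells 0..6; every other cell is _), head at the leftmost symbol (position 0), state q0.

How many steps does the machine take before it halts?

24

state=q0 head=0 tape=__[a]aaabba__   (q0,a)→(q2,a,←)
state=q2 head=-1 tape=_[_]aaaabba__   (q2,_)→(q1,a,←)
state=q1 head=-2 tape=[_]aaaaabba__   (q1,_)→(q3,b,→)
state=q3 head=-1 tape=b[a]aaaabba__   (q3,a)→(q2,b,→)
state=q2 head=0 tape=bb[a]aaabba__   (q2,a)→(q1,b,→)
state=q1 head=1 tape=bbb[a]aabba__   (q1,a)→(q1,_,→)
state=q1 head=2 tape=bbb_[a]abba__   (q1,a)→(q1,_,→)
state=q1 head=3 tape=bbb__[a]bba__   (q1,a)→(q1,_,→)
state=q1 head=4 tape=bbb___[b]ba__   (q1,b)→(q1,a,←)
state=q1 head=3 tape=bbb__[_]aba__   (q1,_)→(q3,b,→)
state=q3 head=4 tape=bbb__b[a]ba__   (q3,a)→(q2,b,→)
state=q2 head=5 tape=bbb__bb[b]a__   (q2,b)→(q0,_,→)
state=q0 head=6 tape=bbb__bb_[a]__   (q0,a)→(q2,a,←)
state=q2 head=5 tape=bbb__bb[_]a__   (q2,_)→(q1,a,←)
state=q1 head=4 tape=bbb__b[b]aa__   (q1,b)→(q1,a,←)
state=q1 head=3 tape=bbb__[b]aaa__   (q1,b)→(q1,a,←)
state=q1 head=2 tape=bbb_[_]aaaa__   (q1,_)→(q3,b,→)
state=q3 head=3 tape=bbb_b[a]aaa__   (q3,a)→(q2,b,→)
state=q2 head=4 tape=bbb_bb[a]aa__   (q2,a)→(q1,b,→)
state=q1 head=5 tape=bbb_bbb[a]a__   (q1,a)→(q1,_,→)
state=q1 head=6 tape=bbb_bbb_[a]__   (q1,a)→(q1,_,→)
state=q1 head=7 tape=bbb_bbb__[_]_   (q1,_)→(q3,b,→)
state=q3 head=8 tape=bbb_bbb__b[_]   (q3,_)→(q0,b,←)
state=q0 head=7 tape=bbb_bbb__[b]b   (q0,b)→(qH,a,→)
state=qH head=8 tape=bbb_bbb__a[b]
M halts after 24 transitions.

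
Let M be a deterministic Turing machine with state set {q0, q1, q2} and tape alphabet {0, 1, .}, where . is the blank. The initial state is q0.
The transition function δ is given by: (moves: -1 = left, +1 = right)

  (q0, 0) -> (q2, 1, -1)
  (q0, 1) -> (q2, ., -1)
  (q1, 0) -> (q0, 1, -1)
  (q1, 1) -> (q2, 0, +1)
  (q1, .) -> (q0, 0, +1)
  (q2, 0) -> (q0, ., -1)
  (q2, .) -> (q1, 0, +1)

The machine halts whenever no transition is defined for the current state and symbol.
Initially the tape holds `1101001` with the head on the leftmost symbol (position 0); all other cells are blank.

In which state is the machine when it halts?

state=q0 head=0 tape=...[1]101001   (q0,1)→(q2,.,-1)
state=q2 head=-1 tape=..[.].101001   (q2,.)→(q1,0,+1)
state=q1 head=0 tape=..0[.]101001   (q1,.)→(q0,0,+1)
state=q0 head=1 tape=..00[1]01001   (q0,1)→(q2,.,-1)
state=q2 head=0 tape=..0[0].01001   (q2,0)→(q0,.,-1)
state=q0 head=-1 tape=..[0]..01001   (q0,0)→(q2,1,-1)
state=q2 head=-2 tape=.[.]1..01001   (q2,.)→(q1,0,+1)
state=q1 head=-1 tape=.0[1]..01001   (q1,1)→(q2,0,+1)
state=q2 head=0 tape=.00[.].01001   (q2,.)→(q1,0,+1)
state=q1 head=1 tape=.000[.]01001   (q1,.)→(q0,0,+1)
state=q0 head=2 tape=.0000[0]1001   (q0,0)→(q2,1,-1)
state=q2 head=1 tape=.000[0]11001   (q2,0)→(q0,.,-1)
state=q0 head=0 tape=.00[0].11001   (q0,0)→(q2,1,-1)
state=q2 head=-1 tape=.0[0]1.11001   (q2,0)→(q0,.,-1)
state=q0 head=-2 tape=.[0].1.11001   (q0,0)→(q2,1,-1)
state=q2 head=-3 tape=[.]1.1.11001   (q2,.)→(q1,0,+1)
state=q1 head=-2 tape=0[1].1.11001   (q1,1)→(q2,0,+1)
state=q2 head=-1 tape=00[.]1.11001   (q2,.)→(q1,0,+1)
state=q1 head=0 tape=000[1].11001   (q1,1)→(q2,0,+1)
state=q2 head=1 tape=0000[.]11001   (q2,.)→(q1,0,+1)
state=q1 head=2 tape=00000[1]1001   (q1,1)→(q2,0,+1)
state=q2 head=3 tape=000000[1]001
No transition is defined for (q2, 1); M halts in state q2.

q2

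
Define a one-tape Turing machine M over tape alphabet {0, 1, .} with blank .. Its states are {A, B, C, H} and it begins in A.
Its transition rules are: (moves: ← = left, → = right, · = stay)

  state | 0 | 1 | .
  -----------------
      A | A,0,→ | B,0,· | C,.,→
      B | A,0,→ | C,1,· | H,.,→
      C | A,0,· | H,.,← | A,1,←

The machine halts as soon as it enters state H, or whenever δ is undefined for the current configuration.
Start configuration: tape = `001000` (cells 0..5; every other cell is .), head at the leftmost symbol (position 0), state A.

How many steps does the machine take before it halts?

state=A head=0 tape=[0]01000..   (A,0)→(A,0,→)
state=A head=1 tape=0[0]1000..   (A,0)→(A,0,→)
state=A head=2 tape=00[1]000..   (A,1)→(B,0,·)
state=B head=2 tape=00[0]000..   (B,0)→(A,0,→)
state=A head=3 tape=000[0]00..   (A,0)→(A,0,→)
state=A head=4 tape=0000[0]0..   (A,0)→(A,0,→)
state=A head=5 tape=00000[0]..   (A,0)→(A,0,→)
state=A head=6 tape=000000[.].   (A,.)→(C,.,→)
state=C head=7 tape=000000.[.]   (C,.)→(A,1,←)
state=A head=6 tape=000000[.]1   (A,.)→(C,.,→)
state=C head=7 tape=000000.[1]   (C,1)→(H,.,←)
state=H head=6 tape=000000[.].
M halts after 11 transitions.

11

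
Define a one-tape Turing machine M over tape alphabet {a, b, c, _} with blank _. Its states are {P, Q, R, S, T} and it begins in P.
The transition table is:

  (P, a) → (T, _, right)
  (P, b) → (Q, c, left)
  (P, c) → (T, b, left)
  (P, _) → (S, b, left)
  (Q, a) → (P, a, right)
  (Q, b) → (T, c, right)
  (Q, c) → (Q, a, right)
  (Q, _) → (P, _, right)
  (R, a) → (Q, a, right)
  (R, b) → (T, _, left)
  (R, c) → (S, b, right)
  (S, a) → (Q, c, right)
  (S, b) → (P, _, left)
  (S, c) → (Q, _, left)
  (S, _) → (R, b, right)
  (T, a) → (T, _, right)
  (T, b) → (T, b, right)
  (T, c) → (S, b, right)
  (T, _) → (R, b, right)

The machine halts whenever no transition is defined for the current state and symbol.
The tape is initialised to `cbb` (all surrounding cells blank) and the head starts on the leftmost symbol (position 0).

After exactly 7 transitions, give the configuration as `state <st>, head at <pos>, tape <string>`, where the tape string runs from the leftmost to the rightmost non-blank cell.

state T, head at 1, tape bb_b

P | _[c]bb   read c → write b, move left, go to T
T | [_]bbb   read _ → write b, move right, go to R
R | b[b]bb   read b → write _, move left, go to T
T | [b]_bb   read b → write b, move right, go to T
T | b[_]bb   read _ → write b, move right, go to R
R | bb[b]b   read b → write _, move left, go to T
T | b[b]_b   read b → write b, move right, go to T
T | bb[_]b
After 7 steps: state T, head at 1, tape bb_b.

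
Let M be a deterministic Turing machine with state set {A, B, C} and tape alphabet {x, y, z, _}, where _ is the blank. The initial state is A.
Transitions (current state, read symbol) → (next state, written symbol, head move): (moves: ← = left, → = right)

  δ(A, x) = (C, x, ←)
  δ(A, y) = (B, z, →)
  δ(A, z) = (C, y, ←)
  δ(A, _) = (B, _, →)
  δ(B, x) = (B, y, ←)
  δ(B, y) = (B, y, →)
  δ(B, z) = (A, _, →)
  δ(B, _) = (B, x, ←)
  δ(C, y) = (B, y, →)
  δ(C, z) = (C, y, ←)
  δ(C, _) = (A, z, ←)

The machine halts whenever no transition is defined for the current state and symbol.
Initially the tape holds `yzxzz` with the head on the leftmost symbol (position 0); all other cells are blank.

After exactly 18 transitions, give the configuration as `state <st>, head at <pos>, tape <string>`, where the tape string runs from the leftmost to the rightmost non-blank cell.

state A, head at 2, tape z_xzz

A | __[y]zxzz   read y → write z, move →, go to B
B | __z[z]xzz   read z → write _, move →, go to A
A | __z_[x]zz   read x → write x, move ←, go to C
C | __z[_]xzz   read _ → write z, move ←, go to A
A | __[z]zxzz   read z → write y, move ←, go to C
C | _[_]yzxzz   read _ → write z, move ←, go to A
A | [_]zyzxzz   read _ → write _, move →, go to B
B | _[z]yzxzz   read z → write _, move →, go to A
A | __[y]zxzz   read y → write z, move →, go to B
B | __z[z]xzz   read z → write _, move →, go to A
A | __z_[x]zz   read x → write x, move ←, go to C
C | __z[_]xzz   read _ → write z, move ←, go to A
A | __[z]zxzz   read z → write y, move ←, go to C
C | _[_]yzxzz   read _ → write z, move ←, go to A
A | [_]zyzxzz   read _ → write _, move →, go to B
B | _[z]yzxzz   read z → write _, move →, go to A
A | __[y]zxzz   read y → write z, move →, go to B
B | __z[z]xzz   read z → write _, move →, go to A
A | __z_[x]zz
After 18 steps: state A, head at 2, tape z_xzz.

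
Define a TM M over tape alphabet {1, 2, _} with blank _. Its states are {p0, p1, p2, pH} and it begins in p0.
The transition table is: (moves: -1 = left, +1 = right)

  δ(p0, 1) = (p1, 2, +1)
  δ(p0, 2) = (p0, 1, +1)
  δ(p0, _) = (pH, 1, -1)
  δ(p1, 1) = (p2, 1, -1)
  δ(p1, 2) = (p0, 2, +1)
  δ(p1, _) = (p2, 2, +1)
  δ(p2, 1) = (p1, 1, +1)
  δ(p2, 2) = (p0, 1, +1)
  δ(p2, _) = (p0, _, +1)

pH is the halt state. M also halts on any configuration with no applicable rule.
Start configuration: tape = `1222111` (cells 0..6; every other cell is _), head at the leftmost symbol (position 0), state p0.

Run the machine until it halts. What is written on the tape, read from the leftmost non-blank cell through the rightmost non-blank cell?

p0 | [1]222111___   read 1 → write 2, move +1, go to p1
p1 | 2[2]22111___   read 2 → write 2, move +1, go to p0
p0 | 22[2]2111___   read 2 → write 1, move +1, go to p0
p0 | 221[2]111___   read 2 → write 1, move +1, go to p0
p0 | 2211[1]11___   read 1 → write 2, move +1, go to p1
p1 | 22112[1]1___   read 1 → write 1, move -1, go to p2
p2 | 2211[2]11___   read 2 → write 1, move +1, go to p0
p0 | 22111[1]1___   read 1 → write 2, move +1, go to p1
p1 | 221112[1]___   read 1 → write 1, move -1, go to p2
p2 | 22111[2]1___   read 2 → write 1, move +1, go to p0
p0 | 221111[1]___   read 1 → write 2, move +1, go to p1
p1 | 2211112[_]__   read _ → write 2, move +1, go to p2
p2 | 22111122[_]_   read _ → write _, move +1, go to p0
p0 | 22111122_[_]   read _ → write 1, move -1, go to pH
pH | 22111122[_]1
The non-blank tape span at halt is 22111122_1.

22111122_1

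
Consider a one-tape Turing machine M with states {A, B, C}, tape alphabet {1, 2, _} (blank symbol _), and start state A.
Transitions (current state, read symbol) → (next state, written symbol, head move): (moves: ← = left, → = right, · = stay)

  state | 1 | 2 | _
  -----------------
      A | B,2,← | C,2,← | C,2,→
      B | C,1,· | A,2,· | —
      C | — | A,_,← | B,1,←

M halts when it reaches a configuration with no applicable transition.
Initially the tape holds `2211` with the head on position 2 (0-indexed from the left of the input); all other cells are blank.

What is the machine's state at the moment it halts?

B

A | ___22[1]1   read 1 → write 2, move ←, go to B
B | ___2[2]21   read 2 → write 2, move ·, go to A
A | ___2[2]21   read 2 → write 2, move ←, go to C
C | ___[2]221   read 2 → write _, move ←, go to A
A | __[_]_221   read _ → write 2, move →, go to C
C | __2[_]221   read _ → write 1, move ←, go to B
B | __[2]1221   read 2 → write 2, move ·, go to A
A | __[2]1221   read 2 → write 2, move ←, go to C
C | _[_]21221   read _ → write 1, move ←, go to B
B | [_]121221
No transition is defined for (B, _); M halts in state B.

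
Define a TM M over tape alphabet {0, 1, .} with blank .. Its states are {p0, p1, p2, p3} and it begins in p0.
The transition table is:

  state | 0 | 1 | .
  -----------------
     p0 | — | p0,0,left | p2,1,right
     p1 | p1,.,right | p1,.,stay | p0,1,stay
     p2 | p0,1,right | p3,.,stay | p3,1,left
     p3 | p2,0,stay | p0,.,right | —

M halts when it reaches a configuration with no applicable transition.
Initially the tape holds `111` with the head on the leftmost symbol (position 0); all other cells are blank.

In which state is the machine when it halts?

state=p0 head=0 tape=..[1]11   (p0,1)→(p0,0,left)
state=p0 head=-1 tape=.[.]011   (p0,.)→(p2,1,right)
state=p2 head=0 tape=.1[0]11   (p2,0)→(p0,1,right)
state=p0 head=1 tape=.11[1]1   (p0,1)→(p0,0,left)
state=p0 head=0 tape=.1[1]01   (p0,1)→(p0,0,left)
state=p0 head=-1 tape=.[1]001   (p0,1)→(p0,0,left)
state=p0 head=-2 tape=[.]0001   (p0,.)→(p2,1,right)
state=p2 head=-1 tape=1[0]001   (p2,0)→(p0,1,right)
state=p0 head=0 tape=11[0]01
No transition is defined for (p0, 0); M halts in state p0.

p0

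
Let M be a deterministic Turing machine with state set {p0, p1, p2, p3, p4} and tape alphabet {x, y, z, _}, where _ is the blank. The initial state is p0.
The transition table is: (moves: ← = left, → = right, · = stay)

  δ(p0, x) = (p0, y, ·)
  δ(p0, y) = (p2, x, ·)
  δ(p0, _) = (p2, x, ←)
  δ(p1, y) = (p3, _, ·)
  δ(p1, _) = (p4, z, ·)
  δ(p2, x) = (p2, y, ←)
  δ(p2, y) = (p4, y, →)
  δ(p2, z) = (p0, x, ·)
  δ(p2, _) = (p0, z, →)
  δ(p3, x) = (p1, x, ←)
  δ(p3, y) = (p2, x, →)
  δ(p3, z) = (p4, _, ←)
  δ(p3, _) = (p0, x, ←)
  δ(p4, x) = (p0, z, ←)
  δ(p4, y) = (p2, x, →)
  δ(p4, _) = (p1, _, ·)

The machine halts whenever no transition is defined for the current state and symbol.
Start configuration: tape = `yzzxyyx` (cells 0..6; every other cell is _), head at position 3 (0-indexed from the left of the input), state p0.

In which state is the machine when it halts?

p4

state=p0 head=3 tape=yzz[x]yyx_   (p0,x)→(p0,y,·)
state=p0 head=3 tape=yzz[y]yyx_   (p0,y)→(p2,x,·)
state=p2 head=3 tape=yzz[x]yyx_   (p2,x)→(p2,y,←)
state=p2 head=2 tape=yz[z]yyyx_   (p2,z)→(p0,x,·)
state=p0 head=2 tape=yz[x]yyyx_   (p0,x)→(p0,y,·)
state=p0 head=2 tape=yz[y]yyyx_   (p0,y)→(p2,x,·)
state=p2 head=2 tape=yz[x]yyyx_   (p2,x)→(p2,y,←)
state=p2 head=1 tape=y[z]yyyyx_   (p2,z)→(p0,x,·)
state=p0 head=1 tape=y[x]yyyyx_   (p0,x)→(p0,y,·)
state=p0 head=1 tape=y[y]yyyyx_   (p0,y)→(p2,x,·)
state=p2 head=1 tape=y[x]yyyyx_   (p2,x)→(p2,y,←)
state=p2 head=0 tape=[y]yyyyyx_   (p2,y)→(p4,y,→)
state=p4 head=1 tape=y[y]yyyyx_   (p4,y)→(p2,x,→)
state=p2 head=2 tape=yx[y]yyyx_   (p2,y)→(p4,y,→)
state=p4 head=3 tape=yxy[y]yyx_   (p4,y)→(p2,x,→)
state=p2 head=4 tape=yxyx[y]yx_   (p2,y)→(p4,y,→)
state=p4 head=5 tape=yxyxy[y]x_   (p4,y)→(p2,x,→)
state=p2 head=6 tape=yxyxyx[x]_   (p2,x)→(p2,y,←)
state=p2 head=5 tape=yxyxy[x]y_   (p2,x)→(p2,y,←)
state=p2 head=4 tape=yxyx[y]yy_   (p2,y)→(p4,y,→)
state=p4 head=5 tape=yxyxy[y]y_   (p4,y)→(p2,x,→)
state=p2 head=6 tape=yxyxyx[y]_   (p2,y)→(p4,y,→)
state=p4 head=7 tape=yxyxyxy[_]   (p4,_)→(p1,_,·)
state=p1 head=7 tape=yxyxyxy[_]   (p1,_)→(p4,z,·)
state=p4 head=7 tape=yxyxyxy[z]
No transition is defined for (p4, z); M halts in state p4.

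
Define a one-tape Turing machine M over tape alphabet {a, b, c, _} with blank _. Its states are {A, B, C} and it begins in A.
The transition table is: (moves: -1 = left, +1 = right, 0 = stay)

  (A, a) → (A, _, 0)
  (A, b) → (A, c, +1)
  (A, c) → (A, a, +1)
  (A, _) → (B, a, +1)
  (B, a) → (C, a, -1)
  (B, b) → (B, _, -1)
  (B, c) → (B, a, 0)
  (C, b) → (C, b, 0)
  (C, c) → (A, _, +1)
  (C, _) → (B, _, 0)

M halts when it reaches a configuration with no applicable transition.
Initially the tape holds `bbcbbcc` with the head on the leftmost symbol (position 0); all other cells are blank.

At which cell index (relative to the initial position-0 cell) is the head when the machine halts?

state=A head=0 tape=[b]bcbbcc__   (A,b)→(A,c,+1)
state=A head=1 tape=c[b]cbbcc__   (A,b)→(A,c,+1)
state=A head=2 tape=cc[c]bbcc__   (A,c)→(A,a,+1)
state=A head=3 tape=cca[b]bcc__   (A,b)→(A,c,+1)
state=A head=4 tape=ccac[b]cc__   (A,b)→(A,c,+1)
state=A head=5 tape=ccacc[c]c__   (A,c)→(A,a,+1)
state=A head=6 tape=ccacca[c]__   (A,c)→(A,a,+1)
state=A head=7 tape=ccaccaa[_]_   (A,_)→(B,a,+1)
state=B head=8 tape=ccaccaaa[_]
At halt the head is at cell 8.

8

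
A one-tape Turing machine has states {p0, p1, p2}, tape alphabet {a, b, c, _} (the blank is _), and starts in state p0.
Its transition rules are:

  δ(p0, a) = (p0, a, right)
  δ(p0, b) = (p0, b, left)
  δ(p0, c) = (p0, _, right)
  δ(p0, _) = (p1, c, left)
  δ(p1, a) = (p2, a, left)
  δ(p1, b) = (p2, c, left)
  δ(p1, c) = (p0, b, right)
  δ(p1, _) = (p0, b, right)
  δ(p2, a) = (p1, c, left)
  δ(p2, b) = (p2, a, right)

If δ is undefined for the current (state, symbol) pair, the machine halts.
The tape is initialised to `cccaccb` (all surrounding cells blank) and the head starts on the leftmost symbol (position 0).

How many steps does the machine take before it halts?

25

state=p0 head=0 tape=[c]ccaccb   (p0,c)→(p0,_,right)
state=p0 head=1 tape=_[c]caccb   (p0,c)→(p0,_,right)
state=p0 head=2 tape=__[c]accb   (p0,c)→(p0,_,right)
state=p0 head=3 tape=___[a]ccb   (p0,a)→(p0,a,right)
state=p0 head=4 tape=___a[c]cb   (p0,c)→(p0,_,right)
state=p0 head=5 tape=___a_[c]b   (p0,c)→(p0,_,right)
state=p0 head=6 tape=___a__[b]   (p0,b)→(p0,b,left)
state=p0 head=5 tape=___a_[_]b   (p0,_)→(p1,c,left)
state=p1 head=4 tape=___a[_]cb   (p1,_)→(p0,b,right)
state=p0 head=5 tape=___ab[c]b   (p0,c)→(p0,_,right)
state=p0 head=6 tape=___ab_[b]   (p0,b)→(p0,b,left)
state=p0 head=5 tape=___ab[_]b   (p0,_)→(p1,c,left)
state=p1 head=4 tape=___a[b]cb   (p1,b)→(p2,c,left)
state=p2 head=3 tape=___[a]ccb   (p2,a)→(p1,c,left)
state=p1 head=2 tape=__[_]cccb   (p1,_)→(p0,b,right)
state=p0 head=3 tape=__b[c]ccb   (p0,c)→(p0,_,right)
state=p0 head=4 tape=__b_[c]cb   (p0,c)→(p0,_,right)
state=p0 head=5 tape=__b__[c]b   (p0,c)→(p0,_,right)
state=p0 head=6 tape=__b___[b]   (p0,b)→(p0,b,left)
state=p0 head=5 tape=__b__[_]b   (p0,_)→(p1,c,left)
state=p1 head=4 tape=__b_[_]cb   (p1,_)→(p0,b,right)
state=p0 head=5 tape=__b_b[c]b   (p0,c)→(p0,_,right)
state=p0 head=6 tape=__b_b_[b]   (p0,b)→(p0,b,left)
state=p0 head=5 tape=__b_b[_]b   (p0,_)→(p1,c,left)
state=p1 head=4 tape=__b_[b]cb   (p1,b)→(p2,c,left)
state=p2 head=3 tape=__b[_]ccb
M halts after 25 transitions.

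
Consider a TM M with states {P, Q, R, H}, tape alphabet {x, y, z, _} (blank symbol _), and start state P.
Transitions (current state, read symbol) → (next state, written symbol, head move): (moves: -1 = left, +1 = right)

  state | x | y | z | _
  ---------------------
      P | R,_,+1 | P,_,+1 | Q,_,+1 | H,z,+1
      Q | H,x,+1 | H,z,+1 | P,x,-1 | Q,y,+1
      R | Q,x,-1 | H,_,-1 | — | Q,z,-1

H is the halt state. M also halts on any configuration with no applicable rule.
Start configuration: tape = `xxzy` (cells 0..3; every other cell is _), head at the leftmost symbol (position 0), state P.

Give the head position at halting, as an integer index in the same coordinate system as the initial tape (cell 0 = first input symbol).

P | [x]xzy   read x → write _, move +1, go to R
R | _[x]zy   read x → write x, move -1, go to Q
Q | [_]xzy   read _ → write y, move +1, go to Q
Q | y[x]zy   read x → write x, move +1, go to H
H | yx[z]y
At halt the head is at cell 2.

2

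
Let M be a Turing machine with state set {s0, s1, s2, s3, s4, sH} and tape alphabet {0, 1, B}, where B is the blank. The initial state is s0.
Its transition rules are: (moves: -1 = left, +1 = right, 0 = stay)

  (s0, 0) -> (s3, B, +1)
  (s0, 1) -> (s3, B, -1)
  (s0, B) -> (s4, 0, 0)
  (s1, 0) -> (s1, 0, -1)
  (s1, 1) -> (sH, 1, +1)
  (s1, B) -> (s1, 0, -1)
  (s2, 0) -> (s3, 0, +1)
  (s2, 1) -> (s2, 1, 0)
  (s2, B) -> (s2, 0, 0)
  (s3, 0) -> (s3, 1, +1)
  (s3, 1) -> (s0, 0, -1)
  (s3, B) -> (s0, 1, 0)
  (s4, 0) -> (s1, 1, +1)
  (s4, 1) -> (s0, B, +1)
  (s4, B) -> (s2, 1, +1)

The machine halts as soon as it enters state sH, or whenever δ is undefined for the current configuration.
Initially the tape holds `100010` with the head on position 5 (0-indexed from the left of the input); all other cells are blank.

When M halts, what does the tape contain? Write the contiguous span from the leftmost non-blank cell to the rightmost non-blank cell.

state=s0 head=5 tape=10001[0]B   (s0,0)→(s3,B,+1)
state=s3 head=6 tape=10001B[B]   (s3,B)→(s0,1,0)
state=s0 head=6 tape=10001B[1]   (s0,1)→(s3,B,-1)
state=s3 head=5 tape=10001[B]B   (s3,B)→(s0,1,0)
state=s0 head=5 tape=10001[1]B   (s0,1)→(s3,B,-1)
state=s3 head=4 tape=1000[1]BB   (s3,1)→(s0,0,-1)
state=s0 head=3 tape=100[0]0BB   (s0,0)→(s3,B,+1)
state=s3 head=4 tape=100B[0]BB   (s3,0)→(s3,1,+1)
state=s3 head=5 tape=100B1[B]B   (s3,B)→(s0,1,0)
state=s0 head=5 tape=100B1[1]B   (s0,1)→(s3,B,-1)
state=s3 head=4 tape=100B[1]BB   (s3,1)→(s0,0,-1)
state=s0 head=3 tape=100[B]0BB   (s0,B)→(s4,0,0)
state=s4 head=3 tape=100[0]0BB   (s4,0)→(s1,1,+1)
state=s1 head=4 tape=1001[0]BB   (s1,0)→(s1,0,-1)
state=s1 head=3 tape=100[1]0BB   (s1,1)→(sH,1,+1)
state=sH head=4 tape=1001[0]BB
The non-blank tape span at halt is 10010.

10010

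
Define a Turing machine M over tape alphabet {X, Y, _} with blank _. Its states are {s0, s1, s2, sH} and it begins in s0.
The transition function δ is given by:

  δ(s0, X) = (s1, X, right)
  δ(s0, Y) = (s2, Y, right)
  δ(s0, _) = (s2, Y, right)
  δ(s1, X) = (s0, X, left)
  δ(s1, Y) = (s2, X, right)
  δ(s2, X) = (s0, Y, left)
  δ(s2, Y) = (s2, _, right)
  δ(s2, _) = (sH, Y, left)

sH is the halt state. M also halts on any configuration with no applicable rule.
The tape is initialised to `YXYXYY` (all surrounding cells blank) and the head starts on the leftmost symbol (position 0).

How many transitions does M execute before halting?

11

state=s0 head=0 tape=[Y]XYXYY_   (s0,Y)→(s2,Y,right)
state=s2 head=1 tape=Y[X]YXYY_   (s2,X)→(s0,Y,left)
state=s0 head=0 tape=[Y]YYXYY_   (s0,Y)→(s2,Y,right)
state=s2 head=1 tape=Y[Y]YXYY_   (s2,Y)→(s2,_,right)
state=s2 head=2 tape=Y_[Y]XYY_   (s2,Y)→(s2,_,right)
state=s2 head=3 tape=Y__[X]YY_   (s2,X)→(s0,Y,left)
state=s0 head=2 tape=Y_[_]YYY_   (s0,_)→(s2,Y,right)
state=s2 head=3 tape=Y_Y[Y]YY_   (s2,Y)→(s2,_,right)
state=s2 head=4 tape=Y_Y_[Y]Y_   (s2,Y)→(s2,_,right)
state=s2 head=5 tape=Y_Y__[Y]_   (s2,Y)→(s2,_,right)
state=s2 head=6 tape=Y_Y___[_]   (s2,_)→(sH,Y,left)
state=sH head=5 tape=Y_Y__[_]Y
M halts after 11 transitions.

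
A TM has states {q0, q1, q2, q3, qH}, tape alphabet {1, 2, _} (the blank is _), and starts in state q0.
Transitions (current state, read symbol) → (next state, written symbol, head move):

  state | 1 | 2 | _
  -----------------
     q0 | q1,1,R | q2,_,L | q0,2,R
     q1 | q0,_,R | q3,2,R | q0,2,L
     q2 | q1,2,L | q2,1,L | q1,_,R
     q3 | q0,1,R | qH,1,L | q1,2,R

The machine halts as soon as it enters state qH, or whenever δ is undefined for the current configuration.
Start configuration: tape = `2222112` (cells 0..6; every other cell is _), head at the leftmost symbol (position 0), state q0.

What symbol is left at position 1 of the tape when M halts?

q0 | __[2]222112   read 2 → write _, move L, go to q2
q2 | _[_]_222112   read _ → write _, move R, go to q1
q1 | __[_]222112   read _ → write 2, move L, go to q0
q0 | _[_]2222112   read _ → write 2, move R, go to q0
q0 | _2[2]222112   read 2 → write _, move L, go to q2
q2 | _[2]_222112   read 2 → write 1, move L, go to q2
q2 | [_]1_222112   read _ → write _, move R, go to q1
q1 | _[1]_222112   read 1 → write _, move R, go to q0
q0 | __[_]222112   read _ → write 2, move R, go to q0
q0 | __2[2]22112   read 2 → write _, move L, go to q2
q2 | __[2]_22112   read 2 → write 1, move L, go to q2
q2 | _[_]1_22112   read _ → write _, move R, go to q1
q1 | __[1]_22112   read 1 → write _, move R, go to q0
q0 | ___[_]22112   read _ → write 2, move R, go to q0
q0 | ___2[2]2112   read 2 → write _, move L, go to q2
q2 | ___[2]_2112   read 2 → write 1, move L, go to q2
q2 | __[_]1_2112   read _ → write _, move R, go to q1
q1 | ___[1]_2112   read 1 → write _, move R, go to q0
q0 | ____[_]2112   read _ → write 2, move R, go to q0
q0 | ____2[2]112   read 2 → write _, move L, go to q2
q2 | ____[2]_112   read 2 → write 1, move L, go to q2
q2 | ___[_]1_112   read _ → write _, move R, go to q1
q1 | ____[1]_112   read 1 → write _, move R, go to q0
q0 | _____[_]112   read _ → write 2, move R, go to q0
q0 | _____2[1]12   read 1 → write 1, move R, go to q1
q1 | _____21[1]2   read 1 → write _, move R, go to q0
q0 | _____21_[2]   read 2 → write _, move L, go to q2
q2 | _____21[_]_   read _ → write _, move R, go to q1
q1 | _____21_[_]   read _ → write 2, move L, go to q0
q0 | _____21[_]2   read _ → write 2, move R, go to q0
q0 | _____212[2]   read 2 → write _, move L, go to q2
q2 | _____21[2]_   read 2 → write 1, move L, go to q2
q2 | _____2[1]1_   read 1 → write 2, move L, go to q1
q1 | _____[2]21_   read 2 → write 2, move R, go to q3
q3 | _____2[2]1_   read 2 → write 1, move L, go to qH
qH | _____[2]11_
Cell 1 holds _ when M halts.

_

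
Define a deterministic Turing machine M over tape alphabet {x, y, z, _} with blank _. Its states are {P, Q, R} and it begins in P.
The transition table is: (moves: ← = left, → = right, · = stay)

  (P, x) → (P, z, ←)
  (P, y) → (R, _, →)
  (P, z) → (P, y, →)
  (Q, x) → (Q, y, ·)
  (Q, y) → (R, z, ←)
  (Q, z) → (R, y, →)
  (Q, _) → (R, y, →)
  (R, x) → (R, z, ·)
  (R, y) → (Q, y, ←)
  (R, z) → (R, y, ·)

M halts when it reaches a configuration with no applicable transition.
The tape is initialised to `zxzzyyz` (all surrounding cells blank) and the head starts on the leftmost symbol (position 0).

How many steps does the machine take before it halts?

state=P head=0 tape=_[z]xzzyyz   (P,z)→(P,y,→)
state=P head=1 tape=_y[x]zzyyz   (P,x)→(P,z,←)
state=P head=0 tape=_[y]zzzyyz   (P,y)→(R,_,→)
state=R head=1 tape=__[z]zzyyz   (R,z)→(R,y,·)
state=R head=1 tape=__[y]zzyyz   (R,y)→(Q,y,←)
state=Q head=0 tape=_[_]yzzyyz   (Q,_)→(R,y,→)
state=R head=1 tape=_y[y]zzyyz   (R,y)→(Q,y,←)
state=Q head=0 tape=_[y]yzzyyz   (Q,y)→(R,z,←)
state=R head=-1 tape=[_]zyzzyyz
M halts after 8 transitions.

8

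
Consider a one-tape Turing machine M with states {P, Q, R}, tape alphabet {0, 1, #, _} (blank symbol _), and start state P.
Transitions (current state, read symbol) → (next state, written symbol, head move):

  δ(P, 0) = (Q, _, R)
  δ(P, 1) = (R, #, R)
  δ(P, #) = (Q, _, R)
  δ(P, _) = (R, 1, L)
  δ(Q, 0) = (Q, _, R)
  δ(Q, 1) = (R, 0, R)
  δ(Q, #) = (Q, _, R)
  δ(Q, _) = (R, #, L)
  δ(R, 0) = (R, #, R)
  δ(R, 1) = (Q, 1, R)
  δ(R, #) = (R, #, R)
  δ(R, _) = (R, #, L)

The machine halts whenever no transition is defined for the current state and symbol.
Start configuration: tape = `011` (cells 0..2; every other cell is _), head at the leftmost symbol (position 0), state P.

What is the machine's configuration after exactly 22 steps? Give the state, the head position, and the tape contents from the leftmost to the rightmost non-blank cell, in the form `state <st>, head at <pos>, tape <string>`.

state R, head at 2, tape 01####

P | [0]11____   read 0 → write _, move R, go to Q
Q | _[1]1____   read 1 → write 0, move R, go to R
R | _0[1]____   read 1 → write 1, move R, go to Q
Q | _01[_]___   read _ → write #, move L, go to R
R | _0[1]#___   read 1 → write 1, move R, go to Q
Q | _01[#]___   read # → write _, move R, go to Q
Q | _01_[_]__   read _ → write #, move L, go to R
R | _01[_]#__   read _ → write #, move L, go to R
R | _0[1]##__   read 1 → write 1, move R, go to Q
Q | _01[#]#__   read # → write _, move R, go to Q
Q | _01_[#]__   read # → write _, move R, go to Q
Q | _01__[_]_   read _ → write #, move L, go to R
R | _01_[_]#_   read _ → write #, move L, go to R
R | _01[_]##_   read _ → write #, move L, go to R
R | _0[1]###_   read 1 → write 1, move R, go to Q
Q | _01[#]##_   read # → write _, move R, go to Q
Q | _01_[#]#_   read # → write _, move R, go to Q
Q | _01__[#]_   read # → write _, move R, go to Q
Q | _01___[_]   read _ → write #, move L, go to R
R | _01__[_]#   read _ → write #, move L, go to R
R | _01_[_]##   read _ → write #, move L, go to R
R | _01[_]###   read _ → write #, move L, go to R
R | _0[1]####
After 22 steps: state R, head at 2, tape 01####.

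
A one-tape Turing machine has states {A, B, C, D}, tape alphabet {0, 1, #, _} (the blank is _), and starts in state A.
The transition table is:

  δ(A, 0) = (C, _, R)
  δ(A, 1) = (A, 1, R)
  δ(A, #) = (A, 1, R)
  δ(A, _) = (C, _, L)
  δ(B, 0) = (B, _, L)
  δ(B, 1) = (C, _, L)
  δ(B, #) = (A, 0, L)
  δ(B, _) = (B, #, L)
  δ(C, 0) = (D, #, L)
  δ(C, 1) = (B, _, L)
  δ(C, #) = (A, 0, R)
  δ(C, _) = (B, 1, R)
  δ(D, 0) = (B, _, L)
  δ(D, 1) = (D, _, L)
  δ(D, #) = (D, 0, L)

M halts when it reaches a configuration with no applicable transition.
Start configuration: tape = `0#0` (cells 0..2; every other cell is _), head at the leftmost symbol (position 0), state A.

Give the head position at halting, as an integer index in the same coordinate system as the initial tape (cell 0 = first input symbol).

0

A | [0]#0__   read 0 → write _, move R, go to C
C | _[#]0__   read # → write 0, move R, go to A
A | _0[0]__   read 0 → write _, move R, go to C
C | _0_[_]_   read _ → write 1, move R, go to B
B | _0_1[_]   read _ → write #, move L, go to B
B | _0_[1]#   read 1 → write _, move L, go to C
C | _0[_]_#   read _ → write 1, move R, go to B
B | _01[_]#   read _ → write #, move L, go to B
B | _0[1]##   read 1 → write _, move L, go to C
C | _[0]_##   read 0 → write #, move L, go to D
D | [_]#_##
At halt the head is at cell 0.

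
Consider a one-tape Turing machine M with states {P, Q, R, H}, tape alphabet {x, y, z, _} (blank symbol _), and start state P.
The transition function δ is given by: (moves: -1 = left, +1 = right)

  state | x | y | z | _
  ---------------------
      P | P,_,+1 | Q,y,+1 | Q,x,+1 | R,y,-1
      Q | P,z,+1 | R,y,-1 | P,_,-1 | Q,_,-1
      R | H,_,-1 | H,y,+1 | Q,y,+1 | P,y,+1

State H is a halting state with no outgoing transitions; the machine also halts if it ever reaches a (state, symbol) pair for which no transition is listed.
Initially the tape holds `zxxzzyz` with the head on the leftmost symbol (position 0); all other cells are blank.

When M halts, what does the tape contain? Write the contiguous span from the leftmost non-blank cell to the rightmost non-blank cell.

xz_yyyz

P | [z]xxzzyz   read z → write x, move +1, go to Q
Q | x[x]xzzyz   read x → write z, move +1, go to P
P | xz[x]zzyz   read x → write _, move +1, go to P
P | xz_[z]zyz   read z → write x, move +1, go to Q
Q | xz_x[z]yz   read z → write _, move -1, go to P
P | xz_[x]_yz   read x → write _, move +1, go to P
P | xz__[_]yz   read _ → write y, move -1, go to R
R | xz_[_]yyz   read _ → write y, move +1, go to P
P | xz_y[y]yz   read y → write y, move +1, go to Q
Q | xz_yy[y]z   read y → write y, move -1, go to R
R | xz_y[y]yz   read y → write y, move +1, go to H
H | xz_yy[y]z
The non-blank tape span at halt is xz_yyyz.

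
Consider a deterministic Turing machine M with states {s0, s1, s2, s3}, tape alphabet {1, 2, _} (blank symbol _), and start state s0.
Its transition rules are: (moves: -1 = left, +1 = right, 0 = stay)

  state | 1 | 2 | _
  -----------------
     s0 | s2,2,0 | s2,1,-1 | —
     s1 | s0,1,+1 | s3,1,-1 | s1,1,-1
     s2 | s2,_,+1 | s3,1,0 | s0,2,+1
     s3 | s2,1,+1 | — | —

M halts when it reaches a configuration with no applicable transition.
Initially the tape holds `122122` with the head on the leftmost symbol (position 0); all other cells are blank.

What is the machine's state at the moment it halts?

s0 | [1]22122__   read 1 → write 2, move 0, go to s2
s2 | [2]22122__   read 2 → write 1, move 0, go to s3
s3 | [1]22122__   read 1 → write 1, move +1, go to s2
s2 | 1[2]2122__   read 2 → write 1, move 0, go to s3
s3 | 1[1]2122__   read 1 → write 1, move +1, go to s2
s2 | 11[2]122__   read 2 → write 1, move 0, go to s3
s3 | 11[1]122__   read 1 → write 1, move +1, go to s2
s2 | 111[1]22__   read 1 → write _, move +1, go to s2
s2 | 111_[2]2__   read 2 → write 1, move 0, go to s3
s3 | 111_[1]2__   read 1 → write 1, move +1, go to s2
s2 | 111_1[2]__   read 2 → write 1, move 0, go to s3
s3 | 111_1[1]__   read 1 → write 1, move +1, go to s2
s2 | 111_11[_]_   read _ → write 2, move +1, go to s0
s0 | 111_112[_]
No transition is defined for (s0, _); M halts in state s0.

s0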